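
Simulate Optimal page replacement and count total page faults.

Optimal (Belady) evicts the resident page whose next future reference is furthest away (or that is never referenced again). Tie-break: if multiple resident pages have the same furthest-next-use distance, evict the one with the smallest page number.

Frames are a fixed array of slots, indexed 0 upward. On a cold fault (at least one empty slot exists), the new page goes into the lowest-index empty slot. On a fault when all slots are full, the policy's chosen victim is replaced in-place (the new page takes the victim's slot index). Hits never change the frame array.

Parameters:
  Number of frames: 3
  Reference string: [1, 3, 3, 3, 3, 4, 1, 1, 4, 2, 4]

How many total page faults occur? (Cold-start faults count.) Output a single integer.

Answer: 4

Derivation:
Step 0: ref 1 → FAULT, frames=[1,-,-]
Step 1: ref 3 → FAULT, frames=[1,3,-]
Step 2: ref 3 → HIT, frames=[1,3,-]
Step 3: ref 3 → HIT, frames=[1,3,-]
Step 4: ref 3 → HIT, frames=[1,3,-]
Step 5: ref 4 → FAULT, frames=[1,3,4]
Step 6: ref 1 → HIT, frames=[1,3,4]
Step 7: ref 1 → HIT, frames=[1,3,4]
Step 8: ref 4 → HIT, frames=[1,3,4]
Step 9: ref 2 → FAULT (evict 1), frames=[2,3,4]
Step 10: ref 4 → HIT, frames=[2,3,4]
Total faults: 4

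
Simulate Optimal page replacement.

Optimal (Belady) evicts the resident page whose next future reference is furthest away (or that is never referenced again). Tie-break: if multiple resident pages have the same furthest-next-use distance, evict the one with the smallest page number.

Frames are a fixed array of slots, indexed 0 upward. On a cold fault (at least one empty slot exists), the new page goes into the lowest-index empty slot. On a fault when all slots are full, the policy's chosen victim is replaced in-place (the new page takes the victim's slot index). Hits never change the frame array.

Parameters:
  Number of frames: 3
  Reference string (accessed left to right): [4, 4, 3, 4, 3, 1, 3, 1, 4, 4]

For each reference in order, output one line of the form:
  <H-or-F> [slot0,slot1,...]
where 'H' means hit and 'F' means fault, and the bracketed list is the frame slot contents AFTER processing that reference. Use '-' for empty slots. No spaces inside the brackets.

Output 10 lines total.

F [4,-,-]
H [4,-,-]
F [4,3,-]
H [4,3,-]
H [4,3,-]
F [4,3,1]
H [4,3,1]
H [4,3,1]
H [4,3,1]
H [4,3,1]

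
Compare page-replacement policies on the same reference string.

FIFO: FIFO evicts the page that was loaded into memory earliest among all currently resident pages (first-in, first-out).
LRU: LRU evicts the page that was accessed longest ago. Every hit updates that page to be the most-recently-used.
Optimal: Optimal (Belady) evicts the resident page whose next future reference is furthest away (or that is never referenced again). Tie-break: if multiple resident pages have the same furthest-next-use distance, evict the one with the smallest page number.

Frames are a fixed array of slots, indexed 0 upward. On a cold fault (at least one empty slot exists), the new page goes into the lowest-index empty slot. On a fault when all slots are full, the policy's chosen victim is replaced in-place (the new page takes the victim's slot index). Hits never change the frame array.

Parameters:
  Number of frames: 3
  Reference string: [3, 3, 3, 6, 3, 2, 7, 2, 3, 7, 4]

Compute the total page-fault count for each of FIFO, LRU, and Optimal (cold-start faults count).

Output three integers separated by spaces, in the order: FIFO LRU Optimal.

Answer: 6 5 5

Derivation:
--- FIFO ---
  step 0: ref 3 -> FAULT, frames=[3,-,-] (faults so far: 1)
  step 1: ref 3 -> HIT, frames=[3,-,-] (faults so far: 1)
  step 2: ref 3 -> HIT, frames=[3,-,-] (faults so far: 1)
  step 3: ref 6 -> FAULT, frames=[3,6,-] (faults so far: 2)
  step 4: ref 3 -> HIT, frames=[3,6,-] (faults so far: 2)
  step 5: ref 2 -> FAULT, frames=[3,6,2] (faults so far: 3)
  step 6: ref 7 -> FAULT, evict 3, frames=[7,6,2] (faults so far: 4)
  step 7: ref 2 -> HIT, frames=[7,6,2] (faults so far: 4)
  step 8: ref 3 -> FAULT, evict 6, frames=[7,3,2] (faults so far: 5)
  step 9: ref 7 -> HIT, frames=[7,3,2] (faults so far: 5)
  step 10: ref 4 -> FAULT, evict 2, frames=[7,3,4] (faults so far: 6)
  FIFO total faults: 6
--- LRU ---
  step 0: ref 3 -> FAULT, frames=[3,-,-] (faults so far: 1)
  step 1: ref 3 -> HIT, frames=[3,-,-] (faults so far: 1)
  step 2: ref 3 -> HIT, frames=[3,-,-] (faults so far: 1)
  step 3: ref 6 -> FAULT, frames=[3,6,-] (faults so far: 2)
  step 4: ref 3 -> HIT, frames=[3,6,-] (faults so far: 2)
  step 5: ref 2 -> FAULT, frames=[3,6,2] (faults so far: 3)
  step 6: ref 7 -> FAULT, evict 6, frames=[3,7,2] (faults so far: 4)
  step 7: ref 2 -> HIT, frames=[3,7,2] (faults so far: 4)
  step 8: ref 3 -> HIT, frames=[3,7,2] (faults so far: 4)
  step 9: ref 7 -> HIT, frames=[3,7,2] (faults so far: 4)
  step 10: ref 4 -> FAULT, evict 2, frames=[3,7,4] (faults so far: 5)
  LRU total faults: 5
--- Optimal ---
  step 0: ref 3 -> FAULT, frames=[3,-,-] (faults so far: 1)
  step 1: ref 3 -> HIT, frames=[3,-,-] (faults so far: 1)
  step 2: ref 3 -> HIT, frames=[3,-,-] (faults so far: 1)
  step 3: ref 6 -> FAULT, frames=[3,6,-] (faults so far: 2)
  step 4: ref 3 -> HIT, frames=[3,6,-] (faults so far: 2)
  step 5: ref 2 -> FAULT, frames=[3,6,2] (faults so far: 3)
  step 6: ref 7 -> FAULT, evict 6, frames=[3,7,2] (faults so far: 4)
  step 7: ref 2 -> HIT, frames=[3,7,2] (faults so far: 4)
  step 8: ref 3 -> HIT, frames=[3,7,2] (faults so far: 4)
  step 9: ref 7 -> HIT, frames=[3,7,2] (faults so far: 4)
  step 10: ref 4 -> FAULT, evict 2, frames=[3,7,4] (faults so far: 5)
  Optimal total faults: 5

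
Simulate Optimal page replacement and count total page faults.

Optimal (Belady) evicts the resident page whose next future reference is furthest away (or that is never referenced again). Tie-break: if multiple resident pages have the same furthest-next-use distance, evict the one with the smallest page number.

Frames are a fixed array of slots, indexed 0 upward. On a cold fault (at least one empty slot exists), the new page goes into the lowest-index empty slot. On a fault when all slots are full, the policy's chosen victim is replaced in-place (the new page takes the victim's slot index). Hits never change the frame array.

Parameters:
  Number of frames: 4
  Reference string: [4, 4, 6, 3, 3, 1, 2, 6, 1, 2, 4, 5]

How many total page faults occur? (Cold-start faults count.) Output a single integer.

Step 0: ref 4 → FAULT, frames=[4,-,-,-]
Step 1: ref 4 → HIT, frames=[4,-,-,-]
Step 2: ref 6 → FAULT, frames=[4,6,-,-]
Step 3: ref 3 → FAULT, frames=[4,6,3,-]
Step 4: ref 3 → HIT, frames=[4,6,3,-]
Step 5: ref 1 → FAULT, frames=[4,6,3,1]
Step 6: ref 2 → FAULT (evict 3), frames=[4,6,2,1]
Step 7: ref 6 → HIT, frames=[4,6,2,1]
Step 8: ref 1 → HIT, frames=[4,6,2,1]
Step 9: ref 2 → HIT, frames=[4,6,2,1]
Step 10: ref 4 → HIT, frames=[4,6,2,1]
Step 11: ref 5 → FAULT (evict 1), frames=[4,6,2,5]
Total faults: 6

Answer: 6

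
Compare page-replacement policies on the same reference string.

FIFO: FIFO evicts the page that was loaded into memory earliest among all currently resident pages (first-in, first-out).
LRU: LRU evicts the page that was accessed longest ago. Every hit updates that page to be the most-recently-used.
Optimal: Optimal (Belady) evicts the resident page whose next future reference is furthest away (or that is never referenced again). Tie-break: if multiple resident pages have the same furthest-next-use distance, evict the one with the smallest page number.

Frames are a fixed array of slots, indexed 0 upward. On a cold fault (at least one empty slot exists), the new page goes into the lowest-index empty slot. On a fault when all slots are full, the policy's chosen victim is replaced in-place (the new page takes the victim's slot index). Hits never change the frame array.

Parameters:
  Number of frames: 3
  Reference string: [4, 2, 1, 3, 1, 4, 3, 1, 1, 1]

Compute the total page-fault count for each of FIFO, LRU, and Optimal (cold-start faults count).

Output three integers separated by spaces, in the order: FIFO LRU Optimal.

Answer: 5 5 4

Derivation:
--- FIFO ---
  step 0: ref 4 -> FAULT, frames=[4,-,-] (faults so far: 1)
  step 1: ref 2 -> FAULT, frames=[4,2,-] (faults so far: 2)
  step 2: ref 1 -> FAULT, frames=[4,2,1] (faults so far: 3)
  step 3: ref 3 -> FAULT, evict 4, frames=[3,2,1] (faults so far: 4)
  step 4: ref 1 -> HIT, frames=[3,2,1] (faults so far: 4)
  step 5: ref 4 -> FAULT, evict 2, frames=[3,4,1] (faults so far: 5)
  step 6: ref 3 -> HIT, frames=[3,4,1] (faults so far: 5)
  step 7: ref 1 -> HIT, frames=[3,4,1] (faults so far: 5)
  step 8: ref 1 -> HIT, frames=[3,4,1] (faults so far: 5)
  step 9: ref 1 -> HIT, frames=[3,4,1] (faults so far: 5)
  FIFO total faults: 5
--- LRU ---
  step 0: ref 4 -> FAULT, frames=[4,-,-] (faults so far: 1)
  step 1: ref 2 -> FAULT, frames=[4,2,-] (faults so far: 2)
  step 2: ref 1 -> FAULT, frames=[4,2,1] (faults so far: 3)
  step 3: ref 3 -> FAULT, evict 4, frames=[3,2,1] (faults so far: 4)
  step 4: ref 1 -> HIT, frames=[3,2,1] (faults so far: 4)
  step 5: ref 4 -> FAULT, evict 2, frames=[3,4,1] (faults so far: 5)
  step 6: ref 3 -> HIT, frames=[3,4,1] (faults so far: 5)
  step 7: ref 1 -> HIT, frames=[3,4,1] (faults so far: 5)
  step 8: ref 1 -> HIT, frames=[3,4,1] (faults so far: 5)
  step 9: ref 1 -> HIT, frames=[3,4,1] (faults so far: 5)
  LRU total faults: 5
--- Optimal ---
  step 0: ref 4 -> FAULT, frames=[4,-,-] (faults so far: 1)
  step 1: ref 2 -> FAULT, frames=[4,2,-] (faults so far: 2)
  step 2: ref 1 -> FAULT, frames=[4,2,1] (faults so far: 3)
  step 3: ref 3 -> FAULT, evict 2, frames=[4,3,1] (faults so far: 4)
  step 4: ref 1 -> HIT, frames=[4,3,1] (faults so far: 4)
  step 5: ref 4 -> HIT, frames=[4,3,1] (faults so far: 4)
  step 6: ref 3 -> HIT, frames=[4,3,1] (faults so far: 4)
  step 7: ref 1 -> HIT, frames=[4,3,1] (faults so far: 4)
  step 8: ref 1 -> HIT, frames=[4,3,1] (faults so far: 4)
  step 9: ref 1 -> HIT, frames=[4,3,1] (faults so far: 4)
  Optimal total faults: 4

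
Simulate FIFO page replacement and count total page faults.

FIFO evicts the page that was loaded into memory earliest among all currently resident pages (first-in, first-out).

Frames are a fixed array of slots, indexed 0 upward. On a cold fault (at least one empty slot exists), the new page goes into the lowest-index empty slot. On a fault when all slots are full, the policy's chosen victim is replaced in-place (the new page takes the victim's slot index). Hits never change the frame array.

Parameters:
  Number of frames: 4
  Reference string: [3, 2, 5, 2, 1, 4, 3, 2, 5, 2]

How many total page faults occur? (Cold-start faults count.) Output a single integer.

Answer: 8

Derivation:
Step 0: ref 3 → FAULT, frames=[3,-,-,-]
Step 1: ref 2 → FAULT, frames=[3,2,-,-]
Step 2: ref 5 → FAULT, frames=[3,2,5,-]
Step 3: ref 2 → HIT, frames=[3,2,5,-]
Step 4: ref 1 → FAULT, frames=[3,2,5,1]
Step 5: ref 4 → FAULT (evict 3), frames=[4,2,5,1]
Step 6: ref 3 → FAULT (evict 2), frames=[4,3,5,1]
Step 7: ref 2 → FAULT (evict 5), frames=[4,3,2,1]
Step 8: ref 5 → FAULT (evict 1), frames=[4,3,2,5]
Step 9: ref 2 → HIT, frames=[4,3,2,5]
Total faults: 8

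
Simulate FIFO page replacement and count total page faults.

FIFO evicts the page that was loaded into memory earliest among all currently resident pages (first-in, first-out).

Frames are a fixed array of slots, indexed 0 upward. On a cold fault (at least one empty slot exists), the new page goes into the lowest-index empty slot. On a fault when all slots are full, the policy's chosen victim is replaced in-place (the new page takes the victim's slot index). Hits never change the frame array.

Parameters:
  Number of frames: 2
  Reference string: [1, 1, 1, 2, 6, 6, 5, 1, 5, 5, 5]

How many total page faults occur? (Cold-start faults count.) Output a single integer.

Step 0: ref 1 → FAULT, frames=[1,-]
Step 1: ref 1 → HIT, frames=[1,-]
Step 2: ref 1 → HIT, frames=[1,-]
Step 3: ref 2 → FAULT, frames=[1,2]
Step 4: ref 6 → FAULT (evict 1), frames=[6,2]
Step 5: ref 6 → HIT, frames=[6,2]
Step 6: ref 5 → FAULT (evict 2), frames=[6,5]
Step 7: ref 1 → FAULT (evict 6), frames=[1,5]
Step 8: ref 5 → HIT, frames=[1,5]
Step 9: ref 5 → HIT, frames=[1,5]
Step 10: ref 5 → HIT, frames=[1,5]
Total faults: 5

Answer: 5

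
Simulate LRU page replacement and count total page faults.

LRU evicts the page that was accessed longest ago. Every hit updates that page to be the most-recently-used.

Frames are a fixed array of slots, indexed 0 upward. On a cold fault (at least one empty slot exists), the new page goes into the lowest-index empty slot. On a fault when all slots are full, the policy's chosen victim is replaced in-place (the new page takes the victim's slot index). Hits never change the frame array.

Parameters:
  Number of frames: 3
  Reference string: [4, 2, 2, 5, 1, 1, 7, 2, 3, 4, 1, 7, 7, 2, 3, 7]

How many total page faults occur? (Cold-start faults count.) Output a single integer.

Answer: 12

Derivation:
Step 0: ref 4 → FAULT, frames=[4,-,-]
Step 1: ref 2 → FAULT, frames=[4,2,-]
Step 2: ref 2 → HIT, frames=[4,2,-]
Step 3: ref 5 → FAULT, frames=[4,2,5]
Step 4: ref 1 → FAULT (evict 4), frames=[1,2,5]
Step 5: ref 1 → HIT, frames=[1,2,5]
Step 6: ref 7 → FAULT (evict 2), frames=[1,7,5]
Step 7: ref 2 → FAULT (evict 5), frames=[1,7,2]
Step 8: ref 3 → FAULT (evict 1), frames=[3,7,2]
Step 9: ref 4 → FAULT (evict 7), frames=[3,4,2]
Step 10: ref 1 → FAULT (evict 2), frames=[3,4,1]
Step 11: ref 7 → FAULT (evict 3), frames=[7,4,1]
Step 12: ref 7 → HIT, frames=[7,4,1]
Step 13: ref 2 → FAULT (evict 4), frames=[7,2,1]
Step 14: ref 3 → FAULT (evict 1), frames=[7,2,3]
Step 15: ref 7 → HIT, frames=[7,2,3]
Total faults: 12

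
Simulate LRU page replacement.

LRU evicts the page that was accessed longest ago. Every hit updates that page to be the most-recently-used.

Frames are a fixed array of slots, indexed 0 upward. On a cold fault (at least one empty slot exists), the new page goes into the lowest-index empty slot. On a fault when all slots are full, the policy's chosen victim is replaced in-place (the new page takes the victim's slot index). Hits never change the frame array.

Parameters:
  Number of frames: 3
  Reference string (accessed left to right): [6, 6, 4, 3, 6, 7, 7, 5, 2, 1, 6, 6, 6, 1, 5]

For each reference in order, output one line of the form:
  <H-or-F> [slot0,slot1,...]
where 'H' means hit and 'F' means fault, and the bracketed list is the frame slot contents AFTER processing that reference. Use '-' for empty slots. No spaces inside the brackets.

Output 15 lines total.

F [6,-,-]
H [6,-,-]
F [6,4,-]
F [6,4,3]
H [6,4,3]
F [6,7,3]
H [6,7,3]
F [6,7,5]
F [2,7,5]
F [2,1,5]
F [2,1,6]
H [2,1,6]
H [2,1,6]
H [2,1,6]
F [5,1,6]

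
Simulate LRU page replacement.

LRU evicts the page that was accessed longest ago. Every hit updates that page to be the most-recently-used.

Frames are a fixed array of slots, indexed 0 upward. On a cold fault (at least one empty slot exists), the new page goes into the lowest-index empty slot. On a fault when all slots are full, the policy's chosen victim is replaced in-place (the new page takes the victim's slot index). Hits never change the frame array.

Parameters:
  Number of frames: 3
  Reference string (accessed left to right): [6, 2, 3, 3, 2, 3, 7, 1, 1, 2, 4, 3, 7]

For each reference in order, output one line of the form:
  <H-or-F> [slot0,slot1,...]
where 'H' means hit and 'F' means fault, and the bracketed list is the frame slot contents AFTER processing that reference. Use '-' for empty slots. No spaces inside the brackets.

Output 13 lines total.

F [6,-,-]
F [6,2,-]
F [6,2,3]
H [6,2,3]
H [6,2,3]
H [6,2,3]
F [7,2,3]
F [7,1,3]
H [7,1,3]
F [7,1,2]
F [4,1,2]
F [4,3,2]
F [4,3,7]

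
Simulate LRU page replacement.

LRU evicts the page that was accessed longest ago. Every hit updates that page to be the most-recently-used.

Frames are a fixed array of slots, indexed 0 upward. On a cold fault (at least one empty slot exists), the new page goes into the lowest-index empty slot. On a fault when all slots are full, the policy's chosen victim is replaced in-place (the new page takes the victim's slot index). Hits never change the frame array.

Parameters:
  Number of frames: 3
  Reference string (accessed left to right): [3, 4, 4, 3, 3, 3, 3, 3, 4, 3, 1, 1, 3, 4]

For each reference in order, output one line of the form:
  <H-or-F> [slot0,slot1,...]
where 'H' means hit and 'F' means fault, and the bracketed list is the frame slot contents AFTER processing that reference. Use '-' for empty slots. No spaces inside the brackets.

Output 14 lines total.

F [3,-,-]
F [3,4,-]
H [3,4,-]
H [3,4,-]
H [3,4,-]
H [3,4,-]
H [3,4,-]
H [3,4,-]
H [3,4,-]
H [3,4,-]
F [3,4,1]
H [3,4,1]
H [3,4,1]
H [3,4,1]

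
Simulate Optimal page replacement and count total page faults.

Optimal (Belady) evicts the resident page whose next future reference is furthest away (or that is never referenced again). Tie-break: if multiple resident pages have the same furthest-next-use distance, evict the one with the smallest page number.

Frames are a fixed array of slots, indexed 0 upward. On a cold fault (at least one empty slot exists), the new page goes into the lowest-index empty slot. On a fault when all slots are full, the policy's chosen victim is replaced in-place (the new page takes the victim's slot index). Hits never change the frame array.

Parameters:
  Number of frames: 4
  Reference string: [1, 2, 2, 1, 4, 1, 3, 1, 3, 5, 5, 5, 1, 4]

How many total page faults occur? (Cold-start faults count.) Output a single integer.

Answer: 5

Derivation:
Step 0: ref 1 → FAULT, frames=[1,-,-,-]
Step 1: ref 2 → FAULT, frames=[1,2,-,-]
Step 2: ref 2 → HIT, frames=[1,2,-,-]
Step 3: ref 1 → HIT, frames=[1,2,-,-]
Step 4: ref 4 → FAULT, frames=[1,2,4,-]
Step 5: ref 1 → HIT, frames=[1,2,4,-]
Step 6: ref 3 → FAULT, frames=[1,2,4,3]
Step 7: ref 1 → HIT, frames=[1,2,4,3]
Step 8: ref 3 → HIT, frames=[1,2,4,3]
Step 9: ref 5 → FAULT (evict 2), frames=[1,5,4,3]
Step 10: ref 5 → HIT, frames=[1,5,4,3]
Step 11: ref 5 → HIT, frames=[1,5,4,3]
Step 12: ref 1 → HIT, frames=[1,5,4,3]
Step 13: ref 4 → HIT, frames=[1,5,4,3]
Total faults: 5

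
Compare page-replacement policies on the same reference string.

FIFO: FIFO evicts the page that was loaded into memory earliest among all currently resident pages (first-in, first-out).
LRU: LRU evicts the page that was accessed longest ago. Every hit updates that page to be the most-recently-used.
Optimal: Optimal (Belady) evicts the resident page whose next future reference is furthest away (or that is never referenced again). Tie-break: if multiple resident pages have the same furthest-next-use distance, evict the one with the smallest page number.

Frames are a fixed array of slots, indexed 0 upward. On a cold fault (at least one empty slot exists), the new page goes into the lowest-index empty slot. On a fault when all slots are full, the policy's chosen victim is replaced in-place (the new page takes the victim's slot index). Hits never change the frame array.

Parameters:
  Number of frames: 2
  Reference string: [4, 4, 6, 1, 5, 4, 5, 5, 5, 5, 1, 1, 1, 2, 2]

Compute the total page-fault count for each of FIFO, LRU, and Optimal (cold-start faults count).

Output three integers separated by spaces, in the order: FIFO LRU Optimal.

--- FIFO ---
  step 0: ref 4 -> FAULT, frames=[4,-] (faults so far: 1)
  step 1: ref 4 -> HIT, frames=[4,-] (faults so far: 1)
  step 2: ref 6 -> FAULT, frames=[4,6] (faults so far: 2)
  step 3: ref 1 -> FAULT, evict 4, frames=[1,6] (faults so far: 3)
  step 4: ref 5 -> FAULT, evict 6, frames=[1,5] (faults so far: 4)
  step 5: ref 4 -> FAULT, evict 1, frames=[4,5] (faults so far: 5)
  step 6: ref 5 -> HIT, frames=[4,5] (faults so far: 5)
  step 7: ref 5 -> HIT, frames=[4,5] (faults so far: 5)
  step 8: ref 5 -> HIT, frames=[4,5] (faults so far: 5)
  step 9: ref 5 -> HIT, frames=[4,5] (faults so far: 5)
  step 10: ref 1 -> FAULT, evict 5, frames=[4,1] (faults so far: 6)
  step 11: ref 1 -> HIT, frames=[4,1] (faults so far: 6)
  step 12: ref 1 -> HIT, frames=[4,1] (faults so far: 6)
  step 13: ref 2 -> FAULT, evict 4, frames=[2,1] (faults so far: 7)
  step 14: ref 2 -> HIT, frames=[2,1] (faults so far: 7)
  FIFO total faults: 7
--- LRU ---
  step 0: ref 4 -> FAULT, frames=[4,-] (faults so far: 1)
  step 1: ref 4 -> HIT, frames=[4,-] (faults so far: 1)
  step 2: ref 6 -> FAULT, frames=[4,6] (faults so far: 2)
  step 3: ref 1 -> FAULT, evict 4, frames=[1,6] (faults so far: 3)
  step 4: ref 5 -> FAULT, evict 6, frames=[1,5] (faults so far: 4)
  step 5: ref 4 -> FAULT, evict 1, frames=[4,5] (faults so far: 5)
  step 6: ref 5 -> HIT, frames=[4,5] (faults so far: 5)
  step 7: ref 5 -> HIT, frames=[4,5] (faults so far: 5)
  step 8: ref 5 -> HIT, frames=[4,5] (faults so far: 5)
  step 9: ref 5 -> HIT, frames=[4,5] (faults so far: 5)
  step 10: ref 1 -> FAULT, evict 4, frames=[1,5] (faults so far: 6)
  step 11: ref 1 -> HIT, frames=[1,5] (faults so far: 6)
  step 12: ref 1 -> HIT, frames=[1,5] (faults so far: 6)
  step 13: ref 2 -> FAULT, evict 5, frames=[1,2] (faults so far: 7)
  step 14: ref 2 -> HIT, frames=[1,2] (faults so far: 7)
  LRU total faults: 7
--- Optimal ---
  step 0: ref 4 -> FAULT, frames=[4,-] (faults so far: 1)
  step 1: ref 4 -> HIT, frames=[4,-] (faults so far: 1)
  step 2: ref 6 -> FAULT, frames=[4,6] (faults so far: 2)
  step 3: ref 1 -> FAULT, evict 6, frames=[4,1] (faults so far: 3)
  step 4: ref 5 -> FAULT, evict 1, frames=[4,5] (faults so far: 4)
  step 5: ref 4 -> HIT, frames=[4,5] (faults so far: 4)
  step 6: ref 5 -> HIT, frames=[4,5] (faults so far: 4)
  step 7: ref 5 -> HIT, frames=[4,5] (faults so far: 4)
  step 8: ref 5 -> HIT, frames=[4,5] (faults so far: 4)
  step 9: ref 5 -> HIT, frames=[4,5] (faults so far: 4)
  step 10: ref 1 -> FAULT, evict 4, frames=[1,5] (faults so far: 5)
  step 11: ref 1 -> HIT, frames=[1,5] (faults so far: 5)
  step 12: ref 1 -> HIT, frames=[1,5] (faults so far: 5)
  step 13: ref 2 -> FAULT, evict 1, frames=[2,5] (faults so far: 6)
  step 14: ref 2 -> HIT, frames=[2,5] (faults so far: 6)
  Optimal total faults: 6

Answer: 7 7 6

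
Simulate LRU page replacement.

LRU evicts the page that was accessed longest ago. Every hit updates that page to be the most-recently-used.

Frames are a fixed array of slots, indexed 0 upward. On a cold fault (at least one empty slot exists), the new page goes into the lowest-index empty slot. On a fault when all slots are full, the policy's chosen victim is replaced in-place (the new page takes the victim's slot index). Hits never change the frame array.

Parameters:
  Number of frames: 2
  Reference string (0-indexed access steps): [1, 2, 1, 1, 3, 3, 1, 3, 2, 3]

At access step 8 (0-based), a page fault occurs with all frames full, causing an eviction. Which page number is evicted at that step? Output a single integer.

Answer: 1

Derivation:
Step 0: ref 1 -> FAULT, frames=[1,-]
Step 1: ref 2 -> FAULT, frames=[1,2]
Step 2: ref 1 -> HIT, frames=[1,2]
Step 3: ref 1 -> HIT, frames=[1,2]
Step 4: ref 3 -> FAULT, evict 2, frames=[1,3]
Step 5: ref 3 -> HIT, frames=[1,3]
Step 6: ref 1 -> HIT, frames=[1,3]
Step 7: ref 3 -> HIT, frames=[1,3]
Step 8: ref 2 -> FAULT, evict 1, frames=[2,3]
At step 8: evicted page 1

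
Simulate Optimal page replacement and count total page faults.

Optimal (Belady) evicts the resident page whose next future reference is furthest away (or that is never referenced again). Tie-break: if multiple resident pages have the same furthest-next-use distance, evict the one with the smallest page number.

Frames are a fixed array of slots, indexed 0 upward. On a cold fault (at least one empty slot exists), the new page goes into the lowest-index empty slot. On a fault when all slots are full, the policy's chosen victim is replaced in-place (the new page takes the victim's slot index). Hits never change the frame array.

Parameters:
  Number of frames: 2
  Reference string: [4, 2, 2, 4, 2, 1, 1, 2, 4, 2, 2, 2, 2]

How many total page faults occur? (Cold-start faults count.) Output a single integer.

Answer: 4

Derivation:
Step 0: ref 4 → FAULT, frames=[4,-]
Step 1: ref 2 → FAULT, frames=[4,2]
Step 2: ref 2 → HIT, frames=[4,2]
Step 3: ref 4 → HIT, frames=[4,2]
Step 4: ref 2 → HIT, frames=[4,2]
Step 5: ref 1 → FAULT (evict 4), frames=[1,2]
Step 6: ref 1 → HIT, frames=[1,2]
Step 7: ref 2 → HIT, frames=[1,2]
Step 8: ref 4 → FAULT (evict 1), frames=[4,2]
Step 9: ref 2 → HIT, frames=[4,2]
Step 10: ref 2 → HIT, frames=[4,2]
Step 11: ref 2 → HIT, frames=[4,2]
Step 12: ref 2 → HIT, frames=[4,2]
Total faults: 4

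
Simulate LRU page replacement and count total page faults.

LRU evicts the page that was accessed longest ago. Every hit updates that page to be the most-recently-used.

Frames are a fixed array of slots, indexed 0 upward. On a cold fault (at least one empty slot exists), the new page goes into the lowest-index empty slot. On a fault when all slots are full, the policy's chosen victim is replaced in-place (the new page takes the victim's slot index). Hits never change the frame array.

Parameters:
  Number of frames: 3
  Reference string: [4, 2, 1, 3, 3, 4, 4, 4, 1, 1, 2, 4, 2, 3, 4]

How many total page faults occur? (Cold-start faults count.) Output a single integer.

Step 0: ref 4 → FAULT, frames=[4,-,-]
Step 1: ref 2 → FAULT, frames=[4,2,-]
Step 2: ref 1 → FAULT, frames=[4,2,1]
Step 3: ref 3 → FAULT (evict 4), frames=[3,2,1]
Step 4: ref 3 → HIT, frames=[3,2,1]
Step 5: ref 4 → FAULT (evict 2), frames=[3,4,1]
Step 6: ref 4 → HIT, frames=[3,4,1]
Step 7: ref 4 → HIT, frames=[3,4,1]
Step 8: ref 1 → HIT, frames=[3,4,1]
Step 9: ref 1 → HIT, frames=[3,4,1]
Step 10: ref 2 → FAULT (evict 3), frames=[2,4,1]
Step 11: ref 4 → HIT, frames=[2,4,1]
Step 12: ref 2 → HIT, frames=[2,4,1]
Step 13: ref 3 → FAULT (evict 1), frames=[2,4,3]
Step 14: ref 4 → HIT, frames=[2,4,3]
Total faults: 7

Answer: 7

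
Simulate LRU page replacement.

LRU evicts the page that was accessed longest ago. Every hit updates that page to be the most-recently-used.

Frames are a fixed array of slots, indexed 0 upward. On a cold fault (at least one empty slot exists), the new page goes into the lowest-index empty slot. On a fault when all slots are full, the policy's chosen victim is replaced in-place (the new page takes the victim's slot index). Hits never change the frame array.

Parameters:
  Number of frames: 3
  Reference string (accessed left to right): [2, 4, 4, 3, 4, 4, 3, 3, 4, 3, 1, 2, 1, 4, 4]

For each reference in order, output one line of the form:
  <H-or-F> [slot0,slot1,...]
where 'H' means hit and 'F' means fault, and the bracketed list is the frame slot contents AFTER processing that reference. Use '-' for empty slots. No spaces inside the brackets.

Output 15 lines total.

F [2,-,-]
F [2,4,-]
H [2,4,-]
F [2,4,3]
H [2,4,3]
H [2,4,3]
H [2,4,3]
H [2,4,3]
H [2,4,3]
H [2,4,3]
F [1,4,3]
F [1,2,3]
H [1,2,3]
F [1,2,4]
H [1,2,4]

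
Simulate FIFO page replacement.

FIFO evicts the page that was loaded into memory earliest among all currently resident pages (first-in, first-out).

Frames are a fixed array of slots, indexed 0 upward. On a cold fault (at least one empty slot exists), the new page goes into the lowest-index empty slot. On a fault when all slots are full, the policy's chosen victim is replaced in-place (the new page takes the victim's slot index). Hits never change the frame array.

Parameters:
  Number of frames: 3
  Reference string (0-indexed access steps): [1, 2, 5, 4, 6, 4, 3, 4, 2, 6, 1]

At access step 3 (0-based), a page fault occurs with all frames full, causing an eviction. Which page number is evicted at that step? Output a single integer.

Answer: 1

Derivation:
Step 0: ref 1 -> FAULT, frames=[1,-,-]
Step 1: ref 2 -> FAULT, frames=[1,2,-]
Step 2: ref 5 -> FAULT, frames=[1,2,5]
Step 3: ref 4 -> FAULT, evict 1, frames=[4,2,5]
At step 3: evicted page 1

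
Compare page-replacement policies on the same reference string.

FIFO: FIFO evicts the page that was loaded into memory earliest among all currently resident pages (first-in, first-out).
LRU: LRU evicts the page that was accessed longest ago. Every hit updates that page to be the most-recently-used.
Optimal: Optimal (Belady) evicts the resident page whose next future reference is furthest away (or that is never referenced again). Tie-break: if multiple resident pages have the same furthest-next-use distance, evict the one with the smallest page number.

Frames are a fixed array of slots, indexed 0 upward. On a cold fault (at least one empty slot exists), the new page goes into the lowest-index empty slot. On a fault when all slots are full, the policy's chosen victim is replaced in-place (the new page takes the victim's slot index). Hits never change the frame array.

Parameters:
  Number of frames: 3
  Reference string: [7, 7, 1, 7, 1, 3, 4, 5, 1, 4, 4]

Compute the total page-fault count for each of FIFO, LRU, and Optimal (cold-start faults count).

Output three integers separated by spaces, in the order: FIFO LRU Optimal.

Answer: 6 6 5

Derivation:
--- FIFO ---
  step 0: ref 7 -> FAULT, frames=[7,-,-] (faults so far: 1)
  step 1: ref 7 -> HIT, frames=[7,-,-] (faults so far: 1)
  step 2: ref 1 -> FAULT, frames=[7,1,-] (faults so far: 2)
  step 3: ref 7 -> HIT, frames=[7,1,-] (faults so far: 2)
  step 4: ref 1 -> HIT, frames=[7,1,-] (faults so far: 2)
  step 5: ref 3 -> FAULT, frames=[7,1,3] (faults so far: 3)
  step 6: ref 4 -> FAULT, evict 7, frames=[4,1,3] (faults so far: 4)
  step 7: ref 5 -> FAULT, evict 1, frames=[4,5,3] (faults so far: 5)
  step 8: ref 1 -> FAULT, evict 3, frames=[4,5,1] (faults so far: 6)
  step 9: ref 4 -> HIT, frames=[4,5,1] (faults so far: 6)
  step 10: ref 4 -> HIT, frames=[4,5,1] (faults so far: 6)
  FIFO total faults: 6
--- LRU ---
  step 0: ref 7 -> FAULT, frames=[7,-,-] (faults so far: 1)
  step 1: ref 7 -> HIT, frames=[7,-,-] (faults so far: 1)
  step 2: ref 1 -> FAULT, frames=[7,1,-] (faults so far: 2)
  step 3: ref 7 -> HIT, frames=[7,1,-] (faults so far: 2)
  step 4: ref 1 -> HIT, frames=[7,1,-] (faults so far: 2)
  step 5: ref 3 -> FAULT, frames=[7,1,3] (faults so far: 3)
  step 6: ref 4 -> FAULT, evict 7, frames=[4,1,3] (faults so far: 4)
  step 7: ref 5 -> FAULT, evict 1, frames=[4,5,3] (faults so far: 5)
  step 8: ref 1 -> FAULT, evict 3, frames=[4,5,1] (faults so far: 6)
  step 9: ref 4 -> HIT, frames=[4,5,1] (faults so far: 6)
  step 10: ref 4 -> HIT, frames=[4,5,1] (faults so far: 6)
  LRU total faults: 6
--- Optimal ---
  step 0: ref 7 -> FAULT, frames=[7,-,-] (faults so far: 1)
  step 1: ref 7 -> HIT, frames=[7,-,-] (faults so far: 1)
  step 2: ref 1 -> FAULT, frames=[7,1,-] (faults so far: 2)
  step 3: ref 7 -> HIT, frames=[7,1,-] (faults so far: 2)
  step 4: ref 1 -> HIT, frames=[7,1,-] (faults so far: 2)
  step 5: ref 3 -> FAULT, frames=[7,1,3] (faults so far: 3)
  step 6: ref 4 -> FAULT, evict 3, frames=[7,1,4] (faults so far: 4)
  step 7: ref 5 -> FAULT, evict 7, frames=[5,1,4] (faults so far: 5)
  step 8: ref 1 -> HIT, frames=[5,1,4] (faults so far: 5)
  step 9: ref 4 -> HIT, frames=[5,1,4] (faults so far: 5)
  step 10: ref 4 -> HIT, frames=[5,1,4] (faults so far: 5)
  Optimal total faults: 5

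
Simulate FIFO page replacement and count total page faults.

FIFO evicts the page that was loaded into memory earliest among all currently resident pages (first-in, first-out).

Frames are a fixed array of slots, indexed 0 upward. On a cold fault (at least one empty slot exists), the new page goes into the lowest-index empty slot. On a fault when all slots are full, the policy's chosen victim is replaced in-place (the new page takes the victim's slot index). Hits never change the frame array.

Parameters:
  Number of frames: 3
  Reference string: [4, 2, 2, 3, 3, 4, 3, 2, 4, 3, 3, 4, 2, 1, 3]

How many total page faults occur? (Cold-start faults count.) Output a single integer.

Step 0: ref 4 → FAULT, frames=[4,-,-]
Step 1: ref 2 → FAULT, frames=[4,2,-]
Step 2: ref 2 → HIT, frames=[4,2,-]
Step 3: ref 3 → FAULT, frames=[4,2,3]
Step 4: ref 3 → HIT, frames=[4,2,3]
Step 5: ref 4 → HIT, frames=[4,2,3]
Step 6: ref 3 → HIT, frames=[4,2,3]
Step 7: ref 2 → HIT, frames=[4,2,3]
Step 8: ref 4 → HIT, frames=[4,2,3]
Step 9: ref 3 → HIT, frames=[4,2,3]
Step 10: ref 3 → HIT, frames=[4,2,3]
Step 11: ref 4 → HIT, frames=[4,2,3]
Step 12: ref 2 → HIT, frames=[4,2,3]
Step 13: ref 1 → FAULT (evict 4), frames=[1,2,3]
Step 14: ref 3 → HIT, frames=[1,2,3]
Total faults: 4

Answer: 4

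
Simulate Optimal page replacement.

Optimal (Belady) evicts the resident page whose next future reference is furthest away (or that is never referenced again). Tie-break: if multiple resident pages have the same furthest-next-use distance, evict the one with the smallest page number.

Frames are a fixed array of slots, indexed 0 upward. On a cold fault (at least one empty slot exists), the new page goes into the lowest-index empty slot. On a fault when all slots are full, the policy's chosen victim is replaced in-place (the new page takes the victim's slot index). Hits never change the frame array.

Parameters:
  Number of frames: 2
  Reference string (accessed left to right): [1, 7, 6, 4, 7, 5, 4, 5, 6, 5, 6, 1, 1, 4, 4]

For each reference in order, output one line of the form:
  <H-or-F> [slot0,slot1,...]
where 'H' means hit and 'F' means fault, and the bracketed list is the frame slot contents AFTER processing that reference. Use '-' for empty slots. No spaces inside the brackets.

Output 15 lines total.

F [1,-]
F [1,7]
F [6,7]
F [4,7]
H [4,7]
F [4,5]
H [4,5]
H [4,5]
F [6,5]
H [6,5]
H [6,5]
F [6,1]
H [6,1]
F [6,4]
H [6,4]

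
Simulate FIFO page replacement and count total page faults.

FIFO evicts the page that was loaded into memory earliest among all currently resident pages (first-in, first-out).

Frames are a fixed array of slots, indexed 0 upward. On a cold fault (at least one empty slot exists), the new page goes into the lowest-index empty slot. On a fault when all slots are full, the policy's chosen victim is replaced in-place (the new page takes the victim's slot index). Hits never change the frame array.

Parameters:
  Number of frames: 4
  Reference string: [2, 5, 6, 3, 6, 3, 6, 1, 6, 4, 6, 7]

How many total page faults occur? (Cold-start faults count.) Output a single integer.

Step 0: ref 2 → FAULT, frames=[2,-,-,-]
Step 1: ref 5 → FAULT, frames=[2,5,-,-]
Step 2: ref 6 → FAULT, frames=[2,5,6,-]
Step 3: ref 3 → FAULT, frames=[2,5,6,3]
Step 4: ref 6 → HIT, frames=[2,5,6,3]
Step 5: ref 3 → HIT, frames=[2,5,6,3]
Step 6: ref 6 → HIT, frames=[2,5,6,3]
Step 7: ref 1 → FAULT (evict 2), frames=[1,5,6,3]
Step 8: ref 6 → HIT, frames=[1,5,6,3]
Step 9: ref 4 → FAULT (evict 5), frames=[1,4,6,3]
Step 10: ref 6 → HIT, frames=[1,4,6,3]
Step 11: ref 7 → FAULT (evict 6), frames=[1,4,7,3]
Total faults: 7

Answer: 7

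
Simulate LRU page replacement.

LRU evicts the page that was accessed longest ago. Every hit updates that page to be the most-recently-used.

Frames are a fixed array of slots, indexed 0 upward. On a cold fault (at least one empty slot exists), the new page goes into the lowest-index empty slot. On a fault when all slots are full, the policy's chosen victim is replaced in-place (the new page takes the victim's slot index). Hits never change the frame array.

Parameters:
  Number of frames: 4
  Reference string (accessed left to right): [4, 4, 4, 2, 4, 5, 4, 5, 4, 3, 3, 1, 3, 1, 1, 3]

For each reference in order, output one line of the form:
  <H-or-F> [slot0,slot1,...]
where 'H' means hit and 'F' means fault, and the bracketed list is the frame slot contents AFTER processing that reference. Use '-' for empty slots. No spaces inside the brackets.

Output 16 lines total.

F [4,-,-,-]
H [4,-,-,-]
H [4,-,-,-]
F [4,2,-,-]
H [4,2,-,-]
F [4,2,5,-]
H [4,2,5,-]
H [4,2,5,-]
H [4,2,5,-]
F [4,2,5,3]
H [4,2,5,3]
F [4,1,5,3]
H [4,1,5,3]
H [4,1,5,3]
H [4,1,5,3]
H [4,1,5,3]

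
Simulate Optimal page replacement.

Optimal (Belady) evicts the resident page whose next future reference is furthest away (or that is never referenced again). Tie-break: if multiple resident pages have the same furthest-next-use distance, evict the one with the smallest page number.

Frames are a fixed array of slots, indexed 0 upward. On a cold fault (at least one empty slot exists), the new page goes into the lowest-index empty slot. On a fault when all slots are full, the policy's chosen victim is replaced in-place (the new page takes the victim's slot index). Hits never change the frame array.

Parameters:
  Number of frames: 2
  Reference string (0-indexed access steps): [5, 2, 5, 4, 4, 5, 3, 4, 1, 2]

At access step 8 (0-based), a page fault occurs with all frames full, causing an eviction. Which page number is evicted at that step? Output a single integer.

Answer: 3

Derivation:
Step 0: ref 5 -> FAULT, frames=[5,-]
Step 1: ref 2 -> FAULT, frames=[5,2]
Step 2: ref 5 -> HIT, frames=[5,2]
Step 3: ref 4 -> FAULT, evict 2, frames=[5,4]
Step 4: ref 4 -> HIT, frames=[5,4]
Step 5: ref 5 -> HIT, frames=[5,4]
Step 6: ref 3 -> FAULT, evict 5, frames=[3,4]
Step 7: ref 4 -> HIT, frames=[3,4]
Step 8: ref 1 -> FAULT, evict 3, frames=[1,4]
At step 8: evicted page 3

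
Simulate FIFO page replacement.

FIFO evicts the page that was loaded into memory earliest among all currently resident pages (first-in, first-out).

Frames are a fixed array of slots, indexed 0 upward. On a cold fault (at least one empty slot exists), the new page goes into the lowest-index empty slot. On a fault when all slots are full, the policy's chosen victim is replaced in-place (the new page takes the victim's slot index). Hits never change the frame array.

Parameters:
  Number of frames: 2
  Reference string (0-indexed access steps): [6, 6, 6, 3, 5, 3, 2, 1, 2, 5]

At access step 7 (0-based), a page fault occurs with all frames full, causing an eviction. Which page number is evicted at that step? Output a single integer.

Answer: 5

Derivation:
Step 0: ref 6 -> FAULT, frames=[6,-]
Step 1: ref 6 -> HIT, frames=[6,-]
Step 2: ref 6 -> HIT, frames=[6,-]
Step 3: ref 3 -> FAULT, frames=[6,3]
Step 4: ref 5 -> FAULT, evict 6, frames=[5,3]
Step 5: ref 3 -> HIT, frames=[5,3]
Step 6: ref 2 -> FAULT, evict 3, frames=[5,2]
Step 7: ref 1 -> FAULT, evict 5, frames=[1,2]
At step 7: evicted page 5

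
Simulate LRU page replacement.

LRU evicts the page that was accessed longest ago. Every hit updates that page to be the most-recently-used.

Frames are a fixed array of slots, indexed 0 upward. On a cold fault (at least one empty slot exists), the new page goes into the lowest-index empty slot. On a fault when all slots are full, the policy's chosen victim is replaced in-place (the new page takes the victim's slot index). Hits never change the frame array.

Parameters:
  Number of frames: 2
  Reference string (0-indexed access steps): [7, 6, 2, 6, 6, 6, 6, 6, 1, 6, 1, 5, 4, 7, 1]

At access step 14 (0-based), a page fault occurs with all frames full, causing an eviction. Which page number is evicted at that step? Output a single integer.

Answer: 4

Derivation:
Step 0: ref 7 -> FAULT, frames=[7,-]
Step 1: ref 6 -> FAULT, frames=[7,6]
Step 2: ref 2 -> FAULT, evict 7, frames=[2,6]
Step 3: ref 6 -> HIT, frames=[2,6]
Step 4: ref 6 -> HIT, frames=[2,6]
Step 5: ref 6 -> HIT, frames=[2,6]
Step 6: ref 6 -> HIT, frames=[2,6]
Step 7: ref 6 -> HIT, frames=[2,6]
Step 8: ref 1 -> FAULT, evict 2, frames=[1,6]
Step 9: ref 6 -> HIT, frames=[1,6]
Step 10: ref 1 -> HIT, frames=[1,6]
Step 11: ref 5 -> FAULT, evict 6, frames=[1,5]
Step 12: ref 4 -> FAULT, evict 1, frames=[4,5]
Step 13: ref 7 -> FAULT, evict 5, frames=[4,7]
Step 14: ref 1 -> FAULT, evict 4, frames=[1,7]
At step 14: evicted page 4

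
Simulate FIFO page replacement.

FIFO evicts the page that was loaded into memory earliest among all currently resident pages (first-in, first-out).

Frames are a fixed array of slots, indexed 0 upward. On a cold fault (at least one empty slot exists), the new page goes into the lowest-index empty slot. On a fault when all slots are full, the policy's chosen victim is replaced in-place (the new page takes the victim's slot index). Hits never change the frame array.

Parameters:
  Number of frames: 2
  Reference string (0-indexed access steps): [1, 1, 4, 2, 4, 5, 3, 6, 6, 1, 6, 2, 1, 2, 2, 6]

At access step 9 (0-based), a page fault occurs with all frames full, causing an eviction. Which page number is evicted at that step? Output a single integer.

Step 0: ref 1 -> FAULT, frames=[1,-]
Step 1: ref 1 -> HIT, frames=[1,-]
Step 2: ref 4 -> FAULT, frames=[1,4]
Step 3: ref 2 -> FAULT, evict 1, frames=[2,4]
Step 4: ref 4 -> HIT, frames=[2,4]
Step 5: ref 5 -> FAULT, evict 4, frames=[2,5]
Step 6: ref 3 -> FAULT, evict 2, frames=[3,5]
Step 7: ref 6 -> FAULT, evict 5, frames=[3,6]
Step 8: ref 6 -> HIT, frames=[3,6]
Step 9: ref 1 -> FAULT, evict 3, frames=[1,6]
At step 9: evicted page 3

Answer: 3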